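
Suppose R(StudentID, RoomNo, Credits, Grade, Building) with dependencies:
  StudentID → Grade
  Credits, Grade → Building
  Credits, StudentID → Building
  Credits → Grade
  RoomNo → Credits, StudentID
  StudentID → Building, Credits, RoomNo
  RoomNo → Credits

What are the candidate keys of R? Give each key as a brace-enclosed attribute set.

{RoomNo}⁺ = {Building, Credits, Grade, RoomNo, StudentID}, which is every attribute, so {RoomNo} is a candidate key.
{StudentID}⁺ = {Building, Credits, Grade, RoomNo, StudentID}, which is every attribute, so {StudentID} is a candidate key.
No proper subset of any of these is a key, and no other minimal superkey exists.

{RoomNo}, {StudentID}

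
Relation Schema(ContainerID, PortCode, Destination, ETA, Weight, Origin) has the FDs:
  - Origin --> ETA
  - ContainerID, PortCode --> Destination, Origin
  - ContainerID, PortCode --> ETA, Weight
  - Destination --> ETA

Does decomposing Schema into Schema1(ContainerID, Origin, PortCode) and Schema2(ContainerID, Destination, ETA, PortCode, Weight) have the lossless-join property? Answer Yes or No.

Common attributes: {ContainerID, PortCode}; their closure is {ContainerID, Destination, ETA, Origin, PortCode, Weight}.
This includes all of Schema1, so the common attributes are a superkey of Schema1 — the join is lossless.

Yes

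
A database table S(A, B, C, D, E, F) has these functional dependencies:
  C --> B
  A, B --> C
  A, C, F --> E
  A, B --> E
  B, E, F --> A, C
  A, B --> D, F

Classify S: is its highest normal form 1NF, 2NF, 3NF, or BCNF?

Candidate keys: {A, B}, {A, C}, {B, E, F}, {C, E, F}. Prime attributes: {A, B, C, E, F}.
C --> B breaks BCNF: {C}⁺ = {B, C}, so {C} is not a superkey.
But every attribute on its right side ({B}) is prime, and the same holds for every other non-superkey FD, so 3NF still holds.

3NF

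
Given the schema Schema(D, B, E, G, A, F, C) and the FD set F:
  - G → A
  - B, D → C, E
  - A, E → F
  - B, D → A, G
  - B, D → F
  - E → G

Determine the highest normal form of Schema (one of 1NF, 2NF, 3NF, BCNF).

2NF

Candidate key: {B, D}. Prime attributes: {B, D}.
G → A: {G}⁺ = {A, G}, which is not all of the attributes, so the left side is not a superkey — BCNF is violated.
G → A determines the non-prime attribute {A} from a non-superkey — 3NF is violated.
No proper subset of a key has a non-prime attribute in its closure, so there is no partial dependency; 2NF holds.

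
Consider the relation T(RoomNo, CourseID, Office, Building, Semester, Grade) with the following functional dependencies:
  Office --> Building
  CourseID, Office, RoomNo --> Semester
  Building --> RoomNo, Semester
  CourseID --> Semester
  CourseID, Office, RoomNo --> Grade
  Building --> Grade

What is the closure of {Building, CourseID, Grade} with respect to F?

{Building, CourseID, Grade, RoomNo, Semester}

Start with {Building, CourseID, Grade}.
Building --> RoomNo, Semester applies; add {RoomNo, Semester} → now {Building, CourseID, Grade, RoomNo, Semester}.
No further FD applies.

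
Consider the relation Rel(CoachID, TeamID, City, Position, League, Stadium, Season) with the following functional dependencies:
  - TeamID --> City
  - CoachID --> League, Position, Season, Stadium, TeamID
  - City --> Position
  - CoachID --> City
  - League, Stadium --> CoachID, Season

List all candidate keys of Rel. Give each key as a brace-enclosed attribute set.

{CoachID}⁺ = {City, CoachID, League, Position, Season, Stadium, TeamID} — all of the relation — so {CoachID} is a candidate key.
{League, Stadium}⁺ = {City, CoachID, League, Position, Season, Stadium, TeamID} — all of the relation — so {League, Stadium} is a candidate key.
Any other superkey properly contains one of these, so there are no further candidate keys.

{CoachID}, {League, Stadium}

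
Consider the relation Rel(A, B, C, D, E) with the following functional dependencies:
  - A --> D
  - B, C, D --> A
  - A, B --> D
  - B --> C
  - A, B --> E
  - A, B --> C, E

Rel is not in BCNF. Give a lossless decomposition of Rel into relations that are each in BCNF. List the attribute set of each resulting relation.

Candidate keys of the original relation: {A, B}, {B, D}.
Within {A, B, C, D, E}: {A}⁺ ∩ {A, B, C, D, E} = {A, D}, not the whole set, so A --> D violates BCNF; decompose into {A, D} and {A, B, C, E}.
{A, D} is in BCNF.
Within {A, B, C, E}: {B}⁺ ∩ {A, B, C, E} = {B, C}, not the whole set, so B --> C violates BCNF; decompose into {B, C} and {A, B, E}.
{B, C} is in BCNF.
{A, B, E} is in BCNF.

{A, B, E}; {A, D}; {B, C}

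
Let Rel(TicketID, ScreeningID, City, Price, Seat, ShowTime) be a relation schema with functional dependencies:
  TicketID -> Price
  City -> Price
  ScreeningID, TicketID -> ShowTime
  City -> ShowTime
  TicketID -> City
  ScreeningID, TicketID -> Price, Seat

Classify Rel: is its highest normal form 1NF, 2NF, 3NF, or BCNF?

1NF

Candidate key: {ScreeningID, TicketID}. Prime attributes: {ScreeningID, TicketID}.
TicketID -> Price: {TicketID}⁺ = {City, Price, ShowTime, TicketID}, which is not all of the attributes, so the left side is not a superkey — BCNF is violated.
TicketID -> Price determines the non-prime attribute {Price} from a non-superkey — 3NF is violated.
{TicketID} is a proper subset of the key {ScreeningID, TicketID}, and {TicketID}⁺ contains the non-prime attributes {City, Price, ShowTime} — a partial dependency, so 2NF is violated.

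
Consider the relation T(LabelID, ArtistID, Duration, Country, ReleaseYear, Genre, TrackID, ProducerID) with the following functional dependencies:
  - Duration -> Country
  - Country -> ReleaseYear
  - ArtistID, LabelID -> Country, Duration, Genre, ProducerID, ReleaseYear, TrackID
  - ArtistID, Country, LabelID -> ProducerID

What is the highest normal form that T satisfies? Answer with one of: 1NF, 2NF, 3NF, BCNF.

Candidate key: {ArtistID, LabelID}. Prime attributes: {ArtistID, LabelID}.
For Duration -> Country we have {Duration}⁺ = {Country, Duration, ReleaseYear}; {Duration} is not a superkey, so BCNF fails.
Duration -> Country has non-prime {Country} on the right and a non-superkey on the left, so 3NF fails.
No non-prime attribute depends on a proper subset of any candidate key, so 2NF holds.

2NF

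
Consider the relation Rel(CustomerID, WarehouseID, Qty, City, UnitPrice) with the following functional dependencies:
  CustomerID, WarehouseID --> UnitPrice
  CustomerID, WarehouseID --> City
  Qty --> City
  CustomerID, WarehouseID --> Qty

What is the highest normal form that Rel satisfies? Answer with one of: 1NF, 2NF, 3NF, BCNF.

Candidate key: {CustomerID, WarehouseID}. Prime attributes: {CustomerID, WarehouseID}.
Qty --> City: {Qty}⁺ = {City, Qty}, which is not all of the attributes, so the left side is not a superkey — BCNF is violated.
Because {City} is non-prime and the left side of Qty --> City is not a superkey, the relation is not in 3NF.
Checking every proper subset of each key, none determines a non-prime attribute — 2NF is satisfied.

2NF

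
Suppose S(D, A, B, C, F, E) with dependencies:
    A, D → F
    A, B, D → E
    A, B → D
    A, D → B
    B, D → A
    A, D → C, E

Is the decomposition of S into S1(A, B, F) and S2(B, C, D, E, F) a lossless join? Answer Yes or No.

S1 ∩ S2 = {B, F}; its closure under F is {B, F}.
The closure covers neither S1 nor S2 entirely; the join is not lossless.

No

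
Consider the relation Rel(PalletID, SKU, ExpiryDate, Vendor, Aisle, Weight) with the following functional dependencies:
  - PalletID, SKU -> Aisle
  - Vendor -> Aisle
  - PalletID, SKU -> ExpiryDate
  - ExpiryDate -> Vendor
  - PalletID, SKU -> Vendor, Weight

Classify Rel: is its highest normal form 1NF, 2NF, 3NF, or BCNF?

Candidate key: {PalletID, SKU}. Prime attributes: {PalletID, SKU}.
Vendor -> Aisle: {Vendor}⁺ = {Aisle, Vendor}, which is not all of the attributes, so the left side is not a superkey — BCNF is violated.
Because {Aisle} is non-prime and the left side of Vendor -> Aisle is not a superkey, the relation is not in 3NF.
Checking every proper subset of each key, none determines a non-prime attribute — 2NF is satisfied.

2NF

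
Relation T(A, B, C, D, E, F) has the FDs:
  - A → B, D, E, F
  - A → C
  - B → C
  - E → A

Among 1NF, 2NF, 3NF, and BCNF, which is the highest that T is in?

2NF

Candidate keys: {A}, {E}. Prime attributes: {A, E}.
B → C breaks BCNF: {B}⁺ = {B, C}, so {B} is not a superkey.
B → C has non-prime {C} on the right and a non-superkey on the left, so 3NF fails.
With only single-attribute keys there can be no partial dependency, so 2NF holds.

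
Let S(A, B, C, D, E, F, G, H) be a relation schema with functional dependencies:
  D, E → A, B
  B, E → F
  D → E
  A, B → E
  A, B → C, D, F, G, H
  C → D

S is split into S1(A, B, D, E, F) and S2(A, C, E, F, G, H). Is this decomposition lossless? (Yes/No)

No

Common attributes: {A, E, F}; their closure is {A, E, F}.
Neither S1 nor S2 is contained in that closure, so the decomposition is lossy.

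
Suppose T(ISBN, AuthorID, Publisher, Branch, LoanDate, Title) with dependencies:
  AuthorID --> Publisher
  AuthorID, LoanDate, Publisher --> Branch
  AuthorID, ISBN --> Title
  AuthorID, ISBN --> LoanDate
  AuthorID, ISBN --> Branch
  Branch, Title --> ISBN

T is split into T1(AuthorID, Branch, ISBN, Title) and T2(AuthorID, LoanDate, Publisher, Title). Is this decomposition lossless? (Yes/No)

The shared attributes are {AuthorID, Title} and {AuthorID, Title}⁺ = {AuthorID, Publisher, Title}.
The closure covers neither T1 nor T2 entirely; the join is not lossless.

No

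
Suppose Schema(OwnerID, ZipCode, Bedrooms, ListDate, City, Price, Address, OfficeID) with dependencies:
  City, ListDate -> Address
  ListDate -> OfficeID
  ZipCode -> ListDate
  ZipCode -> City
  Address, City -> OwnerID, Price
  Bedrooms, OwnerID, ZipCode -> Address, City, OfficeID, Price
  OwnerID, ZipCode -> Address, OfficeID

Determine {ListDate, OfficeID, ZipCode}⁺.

Start with {ListDate, OfficeID, ZipCode}.
ZipCode -> City applies; add {City} → now {City, ListDate, OfficeID, ZipCode}.
City, ListDate -> Address applies; add {Address} → now {Address, City, ListDate, OfficeID, ZipCode}.
Address, City -> OwnerID, Price applies; add {OwnerID, Price} → now {Address, City, ListDate, OfficeID, OwnerID, Price, ZipCode}.
No further FD applies.

{Address, City, ListDate, OfficeID, OwnerID, Price, ZipCode}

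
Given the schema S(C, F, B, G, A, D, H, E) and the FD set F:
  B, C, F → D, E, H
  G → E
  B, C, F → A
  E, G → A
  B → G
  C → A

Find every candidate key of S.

{B, C, F}

{B, C, F} never appear on the right of any FD, so every key must include all of them.
Closure of {B, C, F} is {A, B, C, D, E, F, G, H}, the whole schema; {B, C, F} is a candidate key.
No smaller or unrelated set reaches every attribute, so there are no other keys.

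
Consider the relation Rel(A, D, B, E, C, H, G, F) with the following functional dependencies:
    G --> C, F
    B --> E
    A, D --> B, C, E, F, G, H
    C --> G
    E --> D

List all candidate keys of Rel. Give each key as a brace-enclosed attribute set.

{A, B}, {A, D}, {A, E}

No FD produces {A}, so it must be in every candidate key.
Closure of {A, B} is {A, B, C, D, E, F, G, H}, the whole schema; {A, B} is a candidate key.
Closure of {A, D} is {A, B, C, D, E, F, G, H}, the whole schema; {A, D} is a candidate key.
Closure of {A, E} is {A, B, C, D, E, F, G, H}, the whole schema; {A, E} is a candidate key.
These are minimal and exhaustive — every other superkey contains one of them.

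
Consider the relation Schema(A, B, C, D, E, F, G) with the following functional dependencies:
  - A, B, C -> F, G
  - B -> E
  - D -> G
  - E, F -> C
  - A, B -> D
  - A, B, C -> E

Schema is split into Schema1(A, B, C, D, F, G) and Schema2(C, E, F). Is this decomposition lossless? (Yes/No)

The shared attributes are {C, F} and {C, F}⁺ = {C, F}.
The closure covers neither Schema1 nor Schema2 entirely; the join is not lossless.

No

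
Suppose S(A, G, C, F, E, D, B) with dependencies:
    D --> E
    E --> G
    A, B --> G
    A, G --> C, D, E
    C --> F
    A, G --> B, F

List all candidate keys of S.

{A, B}, {A, D}, {A, E}, {A, G}

Attributes never on any right-hand side: {A} — every candidate key must contain it.
{A, B}⁺ = {A, B, C, D, E, F, G} — all of the relation — so {A, B} is a candidate key.
{A, D}⁺ = {A, B, C, D, E, F, G} — all of the relation — so {A, D} is a candidate key.
{A, E}⁺ = {A, B, C, D, E, F, G} — all of the relation — so {A, E} is a candidate key.
{A, G}⁺ = {A, B, C, D, E, F, G} — all of the relation — so {A, G} is a candidate key.
Any other superkey properly contains one of these, so there are no further candidate keys.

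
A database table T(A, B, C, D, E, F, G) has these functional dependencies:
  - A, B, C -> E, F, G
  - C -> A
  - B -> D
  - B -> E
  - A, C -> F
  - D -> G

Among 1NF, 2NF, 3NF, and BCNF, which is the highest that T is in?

Candidate key: {B, C}. Prime attributes: {B, C}.
For C -> A we have {C}⁺ = {A, C, F}; {C} is not a superkey, so BCNF fails.
Because {A} is non-prime and the left side of C -> A is not a superkey, the relation is not in 3NF.
The proper key subset {B} of {B, C} determines non-prime {D, E, G}, so the relation is not even in 2NF.

1NF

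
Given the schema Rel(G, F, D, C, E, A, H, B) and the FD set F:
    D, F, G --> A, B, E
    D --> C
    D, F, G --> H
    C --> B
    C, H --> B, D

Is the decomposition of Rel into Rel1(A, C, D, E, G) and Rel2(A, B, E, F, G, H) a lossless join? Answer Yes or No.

The shared attributes are {A, E, G} and {A, E, G}⁺ = {A, E, G}.
Rel1 ⊄ {A, E, G} and Rel2 ⊄ {A, E, G}, so the split is lossy.

No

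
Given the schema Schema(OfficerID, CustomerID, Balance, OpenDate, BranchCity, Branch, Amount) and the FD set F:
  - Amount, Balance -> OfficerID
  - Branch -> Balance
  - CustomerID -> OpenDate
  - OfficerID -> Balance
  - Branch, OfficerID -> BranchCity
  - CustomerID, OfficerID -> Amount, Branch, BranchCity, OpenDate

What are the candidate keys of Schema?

{Amount, Balance, CustomerID}, {Amount, Branch, CustomerID}, {CustomerID, OfficerID}

{CustomerID} never appears on the right of any FD, so every key must include it.
{CustomerID, OfficerID}⁺ = {Amount, Balance, Branch, BranchCity, CustomerID, OfficerID, OpenDate}, which is every attribute, so {CustomerID, OfficerID} is a candidate key.
{Amount, Balance, CustomerID}⁺ = {Amount, Balance, Branch, BranchCity, CustomerID, OfficerID, OpenDate}, which is every attribute, so {Amount, Balance, CustomerID} is a candidate key.
{Amount, Branch, CustomerID}⁺ = {Amount, Balance, Branch, BranchCity, CustomerID, OfficerID, OpenDate}, which is every attribute, so {Amount, Branch, CustomerID} is a candidate key.
Any other superkey properly contains one of these, so there are no further candidate keys.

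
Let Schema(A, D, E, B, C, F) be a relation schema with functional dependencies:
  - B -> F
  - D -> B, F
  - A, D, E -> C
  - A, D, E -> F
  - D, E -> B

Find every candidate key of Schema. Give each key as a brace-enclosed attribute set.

Attributes never on any right-hand side: {A, D, E} — every candidate key must contain all of them.
{A, D, E}⁺ = {A, B, C, D, E, F} — all of the relation — so {A, D, E} is a candidate key.
No smaller or unrelated set reaches every attribute, so there are no other keys.

{A, D, E}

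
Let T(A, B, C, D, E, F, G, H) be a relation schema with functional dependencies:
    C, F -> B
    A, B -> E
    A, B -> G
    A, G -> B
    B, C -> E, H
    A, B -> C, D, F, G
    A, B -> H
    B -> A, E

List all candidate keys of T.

{B}⁺ = {A, B, C, D, E, F, G, H}, which is every attribute, so {B} is a candidate key.
{A, G}⁺ = {A, B, C, D, E, F, G, H}, which is every attribute, so {A, G} is a candidate key.
{C, F}⁺ = {A, B, C, D, E, F, G, H}, which is every attribute, so {C, F} is a candidate key.
No proper subset of any of these is a key, and no other minimal superkey exists.

{A, G}, {B}, {C, F}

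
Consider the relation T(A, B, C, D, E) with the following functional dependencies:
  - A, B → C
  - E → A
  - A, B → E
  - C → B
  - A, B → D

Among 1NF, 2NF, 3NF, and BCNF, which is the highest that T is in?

3NF

Candidate keys: {A, B}, {A, C}, {B, E}, {C, E}. Prime attributes: {A, B, C, E}.
E → A breaks BCNF: {E}⁺ = {A, E}, so {E} is not a superkey.
Its right-hand attributes {A} are all prime, as are those of every other non-superkey FD — the relation is in 3NF.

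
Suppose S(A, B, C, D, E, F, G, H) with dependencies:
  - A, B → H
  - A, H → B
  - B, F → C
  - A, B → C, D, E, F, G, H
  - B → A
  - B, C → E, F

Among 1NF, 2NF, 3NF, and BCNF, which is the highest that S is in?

BCNF

Candidate keys: {A, H}, {B}. Prime attributes: {A, B, H}.
Every FD has a superkey on the left, so the relation is in BCNF.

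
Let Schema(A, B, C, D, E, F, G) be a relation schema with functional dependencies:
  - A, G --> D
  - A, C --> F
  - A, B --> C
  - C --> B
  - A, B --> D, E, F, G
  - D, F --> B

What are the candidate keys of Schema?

{A} never appears on the right of any FD, so every key must include it.
{A, B}⁺ = {A, B, C, D, E, F, G}, which is every attribute, so {A, B} is a candidate key.
{A, C}⁺ = {A, B, C, D, E, F, G}, which is every attribute, so {A, C} is a candidate key.
{A, D, F}⁺ = {A, B, C, D, E, F, G}, which is every attribute, so {A, D, F} is a candidate key.
{A, F, G}⁺ = {A, B, C, D, E, F, G}, which is every attribute, so {A, F, G} is a candidate key.
These are minimal and exhaustive — every other superkey contains one of them.

{A, B}, {A, C}, {A, D, F}, {A, F, G}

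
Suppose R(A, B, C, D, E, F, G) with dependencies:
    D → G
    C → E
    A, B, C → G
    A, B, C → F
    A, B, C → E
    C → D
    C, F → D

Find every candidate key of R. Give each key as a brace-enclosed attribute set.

{A, B, C}

No FD produces {A, B, C}, so they must be in every candidate key.
Closure of {A, B, C} is {A, B, C, D, E, F, G}, the whole schema; {A, B, C} is a candidate key.
Every other attribute set either contains this one or has a smaller closure.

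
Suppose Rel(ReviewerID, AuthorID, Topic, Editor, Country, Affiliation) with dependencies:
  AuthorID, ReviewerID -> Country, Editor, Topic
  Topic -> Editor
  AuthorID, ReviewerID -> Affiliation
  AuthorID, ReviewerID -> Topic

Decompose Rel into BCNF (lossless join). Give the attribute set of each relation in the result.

{Affiliation, AuthorID, Country, ReviewerID, Topic}; {Editor, Topic}

Candidate key of the original relation: {AuthorID, ReviewerID}.
In {Affiliation, AuthorID, Country, Editor, ReviewerID, Topic}, {Topic} is not a superkey ({Topic}⁺ restricted to this set is {Editor, Topic}), so split on Topic -> Editor into {Editor, Topic} and {Affiliation, AuthorID, Country, ReviewerID, Topic}.
{Editor, Topic} is in BCNF.
{Affiliation, AuthorID, Country, ReviewerID, Topic} is in BCNF.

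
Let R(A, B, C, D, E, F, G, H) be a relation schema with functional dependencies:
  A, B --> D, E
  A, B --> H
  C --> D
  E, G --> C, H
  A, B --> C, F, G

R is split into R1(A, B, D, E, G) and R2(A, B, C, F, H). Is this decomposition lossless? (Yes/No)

Yes

The shared attributes are {A, B} and {A, B}⁺ = {A, B, C, D, E, F, G, H}.
This includes all of R1, so the common attributes are a superkey of R1 — the join is lossless.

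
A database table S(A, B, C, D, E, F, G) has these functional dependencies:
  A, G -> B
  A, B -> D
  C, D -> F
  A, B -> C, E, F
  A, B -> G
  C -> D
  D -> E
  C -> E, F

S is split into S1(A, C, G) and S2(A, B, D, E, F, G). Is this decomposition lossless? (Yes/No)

Common attributes: {A, G}; their closure is {A, B, C, D, E, F, G}.
This includes all of S1, so the common attributes are a superkey of S1 — the join is lossless.

Yes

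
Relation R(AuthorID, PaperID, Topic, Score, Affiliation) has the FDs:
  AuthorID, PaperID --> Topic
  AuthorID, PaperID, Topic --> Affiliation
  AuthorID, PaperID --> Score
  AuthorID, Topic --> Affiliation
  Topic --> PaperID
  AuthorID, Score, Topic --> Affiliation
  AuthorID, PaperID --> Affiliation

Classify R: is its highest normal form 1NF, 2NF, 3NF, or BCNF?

3NF

Candidate keys: {AuthorID, PaperID}, {AuthorID, Topic}. Prime attributes: {AuthorID, PaperID, Topic}.
Topic --> PaperID: {Topic}⁺ = {PaperID, Topic}, which is not all of the attributes, so the left side is not a superkey — BCNF is violated.
But every attribute on its right side ({PaperID}) is prime, and the same holds for every other non-superkey FD, so 3NF still holds.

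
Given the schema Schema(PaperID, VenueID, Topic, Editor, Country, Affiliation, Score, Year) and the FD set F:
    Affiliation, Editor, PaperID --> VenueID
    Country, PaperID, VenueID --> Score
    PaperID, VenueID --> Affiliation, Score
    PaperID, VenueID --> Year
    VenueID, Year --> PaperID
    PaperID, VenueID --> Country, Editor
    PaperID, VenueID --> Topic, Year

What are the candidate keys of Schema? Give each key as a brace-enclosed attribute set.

{PaperID, VenueID}⁺ = {Affiliation, Country, Editor, PaperID, Score, Topic, VenueID, Year} — all of the relation — so {PaperID, VenueID} is a candidate key.
{VenueID, Year}⁺ = {Affiliation, Country, Editor, PaperID, Score, Topic, VenueID, Year} — all of the relation — so {VenueID, Year} is a candidate key.
{Affiliation, Editor, PaperID}⁺ = {Affiliation, Country, Editor, PaperID, Score, Topic, VenueID, Year} — all of the relation — so {Affiliation, Editor, PaperID} is a candidate key.
No proper subset of any of these is a key, and no other minimal superkey exists.

{Affiliation, Editor, PaperID}, {PaperID, VenueID}, {VenueID, Year}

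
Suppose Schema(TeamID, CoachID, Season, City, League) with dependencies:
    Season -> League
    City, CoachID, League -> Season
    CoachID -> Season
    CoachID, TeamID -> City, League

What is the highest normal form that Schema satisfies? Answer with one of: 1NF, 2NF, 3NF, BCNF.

Candidate key: {CoachID, TeamID}. Prime attributes: {CoachID, TeamID}.
For Season -> League we have {Season}⁺ = {League, Season}; {Season} is not a superkey, so BCNF fails.
Season -> League has non-prime {League} on the right and a non-superkey on the left, so 3NF fails.
The proper key subset {CoachID} of {CoachID, TeamID} determines non-prime {League, Season}, so the relation is not even in 2NF.

1NF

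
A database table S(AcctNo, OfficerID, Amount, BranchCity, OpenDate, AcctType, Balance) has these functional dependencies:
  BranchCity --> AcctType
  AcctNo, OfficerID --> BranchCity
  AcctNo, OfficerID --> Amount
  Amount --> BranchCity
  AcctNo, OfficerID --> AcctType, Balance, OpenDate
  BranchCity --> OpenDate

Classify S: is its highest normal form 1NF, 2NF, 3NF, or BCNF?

2NF

Candidate key: {AcctNo, OfficerID}. Prime attributes: {AcctNo, OfficerID}.
For BranchCity --> AcctType we have {BranchCity}⁺ = {AcctType, BranchCity, OpenDate}; {BranchCity} is not a superkey, so BCNF fails.
Because {AcctType} is non-prime and the left side of BranchCity --> AcctType is not a superkey, the relation is not in 3NF.
Checking every proper subset of each key, none determines a non-prime attribute — 2NF is satisfied.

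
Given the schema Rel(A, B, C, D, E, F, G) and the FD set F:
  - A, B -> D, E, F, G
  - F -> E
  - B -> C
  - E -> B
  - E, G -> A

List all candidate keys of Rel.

{A, B}⁺ = {A, B, C, D, E, F, G}, which is every attribute, so {A, B} is a candidate key.
{A, E}⁺ = {A, B, C, D, E, F, G}, which is every attribute, so {A, E} is a candidate key.
{A, F}⁺ = {A, B, C, D, E, F, G}, which is every attribute, so {A, F} is a candidate key.
{E, G}⁺ = {A, B, C, D, E, F, G}, which is every attribute, so {E, G} is a candidate key.
{F, G}⁺ = {A, B, C, D, E, F, G}, which is every attribute, so {F, G} is a candidate key.
No proper subset of any of these is a key, and no other minimal superkey exists.

{A, B}, {A, E}, {A, F}, {E, G}, {F, G}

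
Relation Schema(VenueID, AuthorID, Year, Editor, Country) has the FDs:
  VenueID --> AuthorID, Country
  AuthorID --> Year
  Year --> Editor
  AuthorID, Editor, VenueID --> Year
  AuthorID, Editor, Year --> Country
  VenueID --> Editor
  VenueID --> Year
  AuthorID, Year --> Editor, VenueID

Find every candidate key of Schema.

{AuthorID}, {VenueID}

{AuthorID}⁺ = {AuthorID, Country, Editor, VenueID, Year} — all of the relation — so {AuthorID} is a candidate key.
{VenueID}⁺ = {AuthorID, Country, Editor, VenueID, Year} — all of the relation — so {VenueID} is a candidate key.
No proper subset of any of these is a key, and no other minimal superkey exists.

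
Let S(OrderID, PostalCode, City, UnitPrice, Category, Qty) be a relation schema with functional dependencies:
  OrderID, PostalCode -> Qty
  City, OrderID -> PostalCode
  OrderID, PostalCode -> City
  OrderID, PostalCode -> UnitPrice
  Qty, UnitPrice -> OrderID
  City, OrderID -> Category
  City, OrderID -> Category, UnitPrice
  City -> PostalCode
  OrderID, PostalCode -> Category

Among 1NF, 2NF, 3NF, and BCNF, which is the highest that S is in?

3NF

Candidate keys: {City, OrderID}, {City, Qty, UnitPrice}, {OrderID, PostalCode}, {PostalCode, Qty, UnitPrice}. Prime attributes: {City, OrderID, PostalCode, Qty, UnitPrice}.
Qty, UnitPrice -> OrderID breaks BCNF: {Qty, UnitPrice}⁺ = {OrderID, Qty, UnitPrice}, so {Qty, UnitPrice} is not a superkey.
Its right-hand attributes {OrderID} are all prime, as are those of every other non-superkey FD — the relation is in 3NF.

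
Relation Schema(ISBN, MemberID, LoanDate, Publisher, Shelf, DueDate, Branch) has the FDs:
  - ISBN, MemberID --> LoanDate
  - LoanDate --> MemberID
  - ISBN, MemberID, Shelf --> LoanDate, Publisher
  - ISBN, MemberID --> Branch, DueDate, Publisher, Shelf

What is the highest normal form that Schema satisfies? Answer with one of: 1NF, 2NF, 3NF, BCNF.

3NF

Candidate keys: {ISBN, LoanDate}, {ISBN, MemberID}. Prime attributes: {ISBN, LoanDate, MemberID}.
For LoanDate --> MemberID we have {LoanDate}⁺ = {LoanDate, MemberID}; {LoanDate} is not a superkey, so BCNF fails.
But every attribute on its right side ({MemberID}) is prime, and the same holds for every other non-superkey FD, so 3NF still holds.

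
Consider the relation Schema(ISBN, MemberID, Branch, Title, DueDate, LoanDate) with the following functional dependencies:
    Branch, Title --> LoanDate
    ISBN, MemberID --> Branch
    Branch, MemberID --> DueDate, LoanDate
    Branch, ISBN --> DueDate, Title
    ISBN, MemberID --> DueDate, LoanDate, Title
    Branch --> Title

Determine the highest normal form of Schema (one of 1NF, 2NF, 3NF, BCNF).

Candidate key: {ISBN, MemberID}. Prime attributes: {ISBN, MemberID}.
Branch, Title --> LoanDate: {Branch, Title}⁺ = {Branch, LoanDate, Title}, which is not all of the attributes, so the left side is not a superkey — BCNF is violated.
Branch, Title --> LoanDate determines the non-prime attribute {LoanDate} from a non-superkey — 3NF is violated.
No proper subset of a key has a non-prime attribute in its closure, so there is no partial dependency; 2NF holds.

2NF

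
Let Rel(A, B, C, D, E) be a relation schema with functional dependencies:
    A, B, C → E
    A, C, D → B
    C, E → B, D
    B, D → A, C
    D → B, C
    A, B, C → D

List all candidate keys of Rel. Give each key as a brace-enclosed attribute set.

{A, B, C}, {C, E}, {D}

Closure of {D} is {A, B, C, D, E}, the whole schema; {D} is a candidate key.
Closure of {C, E} is {A, B, C, D, E}, the whole schema; {C, E} is a candidate key.
Closure of {A, B, C} is {A, B, C, D, E}, the whole schema; {A, B, C} is a candidate key.
Any other superkey properly contains one of these, so there are no further candidate keys.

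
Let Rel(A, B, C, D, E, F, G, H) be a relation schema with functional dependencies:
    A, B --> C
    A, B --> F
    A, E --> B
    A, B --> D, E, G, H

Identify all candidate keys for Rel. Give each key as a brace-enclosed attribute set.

{A} never appears on the right of any FD, so every key must include it.
{A, B}⁺ = {A, B, C, D, E, F, G, H} — all of the relation — so {A, B} is a candidate key.
{A, E}⁺ = {A, B, C, D, E, F, G, H} — all of the relation — so {A, E} is a candidate key.
These are minimal and exhaustive — every other superkey contains one of them.

{A, B}, {A, E}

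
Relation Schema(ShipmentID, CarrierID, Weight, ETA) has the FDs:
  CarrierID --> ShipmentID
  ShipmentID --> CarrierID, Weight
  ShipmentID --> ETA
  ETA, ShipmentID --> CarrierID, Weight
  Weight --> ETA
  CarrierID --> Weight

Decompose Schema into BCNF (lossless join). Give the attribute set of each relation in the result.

{CarrierID, ShipmentID, Weight}; {ETA, Weight}

Candidate keys of the original relation: {CarrierID}, {ShipmentID}.
{CarrierID, ETA, ShipmentID, Weight}: {Weight} determines {ETA, Weight} here but is not a superkey — split on Weight --> ETA, giving {ETA, Weight} and {CarrierID, ShipmentID, Weight}.
{ETA, Weight} is in BCNF.
{CarrierID, ShipmentID, Weight} is in BCNF.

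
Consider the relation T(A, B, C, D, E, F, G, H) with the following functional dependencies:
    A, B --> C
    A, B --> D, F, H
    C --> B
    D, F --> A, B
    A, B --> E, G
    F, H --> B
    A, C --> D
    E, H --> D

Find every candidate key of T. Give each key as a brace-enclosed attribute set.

{A, B}, {A, C}, {A, F, H}, {D, F}, {E, F, H}

Closure of {A, B} is {A, B, C, D, E, F, G, H}, the whole schema; {A, B} is a candidate key.
Closure of {A, C} is {A, B, C, D, E, F, G, H}, the whole schema; {A, C} is a candidate key.
Closure of {D, F} is {A, B, C, D, E, F, G, H}, the whole schema; {D, F} is a candidate key.
Closure of {A, F, H} is {A, B, C, D, E, F, G, H}, the whole schema; {A, F, H} is a candidate key.
Closure of {E, F, H} is {A, B, C, D, E, F, G, H}, the whole schema; {E, F, H} is a candidate key.
Any other superkey properly contains one of these, so there are no further candidate keys.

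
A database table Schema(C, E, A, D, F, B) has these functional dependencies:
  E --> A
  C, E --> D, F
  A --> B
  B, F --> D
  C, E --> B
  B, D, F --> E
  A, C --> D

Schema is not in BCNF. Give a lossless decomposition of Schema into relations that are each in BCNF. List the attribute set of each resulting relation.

Candidate keys of the original relation: {A, C, F}, {B, C, F}, {C, E}.
{A, B, C, D, E, F}: {E} determines {A, B, E} here but is not a superkey — split on E --> A, B, giving {A, B, E} and {C, D, E, F}.
{A, B, E}: {A} determines {A, B} here but is not a superkey — split on A --> B, giving {A, B} and {A, E}.
{A, B}: every determinant is a superkey — BCNF.
{A, E}: every determinant is a superkey — BCNF.
{C, D, E, F}: {E, F} determines {D, E, F} here but is not a superkey — split on E, F --> D, giving {D, E, F} and {C, E, F}.
{D, E, F}: every determinant is a superkey — BCNF.
{C, E, F}: every determinant is a superkey — BCNF.

{A, B}; {A, E}; {C, E, F}; {D, E, F}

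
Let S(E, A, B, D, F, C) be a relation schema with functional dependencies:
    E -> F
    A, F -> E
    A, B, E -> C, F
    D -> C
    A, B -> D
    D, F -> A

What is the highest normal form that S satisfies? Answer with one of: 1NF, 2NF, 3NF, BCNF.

1NF

Candidate keys: {A, B, E}, {A, B, F}, {B, D, E}, {B, D, F}. Prime attributes: {A, B, D, E, F}.
E -> F: {E}⁺ = {E, F}, which is not all of the attributes, so the left side is not a superkey — BCNF is violated.
D -> C has non-prime {C} on the right and a non-superkey on the left, so 3NF fails.
{A, B} is a proper subset of the key {A, B, E}, and {A, B}⁺ contains the non-prime attribute {C} — a partial dependency, so 2NF is violated.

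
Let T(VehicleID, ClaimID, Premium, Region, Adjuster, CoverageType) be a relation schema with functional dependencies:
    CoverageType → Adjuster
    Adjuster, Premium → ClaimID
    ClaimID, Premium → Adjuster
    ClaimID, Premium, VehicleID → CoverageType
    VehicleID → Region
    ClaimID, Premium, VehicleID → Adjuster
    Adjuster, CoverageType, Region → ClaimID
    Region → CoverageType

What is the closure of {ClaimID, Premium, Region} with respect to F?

{Adjuster, ClaimID, CoverageType, Premium, Region}

Start with {ClaimID, Premium, Region}.
ClaimID, Premium → Adjuster applies; add {Adjuster} → now {Adjuster, ClaimID, Premium, Region}.
Region → CoverageType applies; add {CoverageType} → now {Adjuster, ClaimID, CoverageType, Premium, Region}.
No further FD applies.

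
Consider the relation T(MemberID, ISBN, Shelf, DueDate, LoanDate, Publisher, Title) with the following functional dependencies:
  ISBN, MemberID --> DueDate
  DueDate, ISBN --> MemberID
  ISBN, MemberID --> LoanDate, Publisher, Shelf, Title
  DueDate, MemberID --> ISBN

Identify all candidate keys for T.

{DueDate, ISBN}⁺ = {DueDate, ISBN, LoanDate, MemberID, Publisher, Shelf, Title} — all of the relation — so {DueDate, ISBN} is a candidate key.
{DueDate, MemberID}⁺ = {DueDate, ISBN, LoanDate, MemberID, Publisher, Shelf, Title} — all of the relation — so {DueDate, MemberID} is a candidate key.
{ISBN, MemberID}⁺ = {DueDate, ISBN, LoanDate, MemberID, Publisher, Shelf, Title} — all of the relation — so {ISBN, MemberID} is a candidate key.
Any other superkey properly contains one of these, so there are no further candidate keys.

{DueDate, ISBN}, {DueDate, MemberID}, {ISBN, MemberID}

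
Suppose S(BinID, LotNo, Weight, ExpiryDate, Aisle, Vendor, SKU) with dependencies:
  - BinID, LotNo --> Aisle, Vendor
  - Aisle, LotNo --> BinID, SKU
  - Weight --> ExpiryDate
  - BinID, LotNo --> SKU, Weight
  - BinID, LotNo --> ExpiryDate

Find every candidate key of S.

{LotNo} never appears on the right of any FD, so every key must include it.
{Aisle, LotNo}⁺ = {Aisle, BinID, ExpiryDate, LotNo, SKU, Vendor, Weight}, which is every attribute, so {Aisle, LotNo} is a candidate key.
{BinID, LotNo}⁺ = {Aisle, BinID, ExpiryDate, LotNo, SKU, Vendor, Weight}, which is every attribute, so {BinID, LotNo} is a candidate key.
These are minimal and exhaustive — every other superkey contains one of them.

{Aisle, LotNo}, {BinID, LotNo}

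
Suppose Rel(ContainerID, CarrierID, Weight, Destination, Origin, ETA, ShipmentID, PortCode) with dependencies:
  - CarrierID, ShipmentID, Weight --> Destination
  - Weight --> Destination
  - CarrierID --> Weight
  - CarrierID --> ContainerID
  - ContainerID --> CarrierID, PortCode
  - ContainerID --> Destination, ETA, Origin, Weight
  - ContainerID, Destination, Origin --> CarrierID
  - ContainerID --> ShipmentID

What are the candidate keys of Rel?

Closure of {CarrierID} is {CarrierID, ContainerID, Destination, ETA, Origin, PortCode, ShipmentID, Weight}, the whole schema; {CarrierID} is a candidate key.
Closure of {ContainerID} is {CarrierID, ContainerID, Destination, ETA, Origin, PortCode, ShipmentID, Weight}, the whole schema; {ContainerID} is a candidate key.
Any other superkey properly contains one of these, so there are no further candidate keys.

{CarrierID}, {ContainerID}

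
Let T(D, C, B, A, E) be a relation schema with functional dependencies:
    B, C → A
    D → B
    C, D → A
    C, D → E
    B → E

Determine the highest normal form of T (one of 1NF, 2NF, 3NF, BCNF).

Candidate key: {C, D}. Prime attributes: {C, D}.
B, C → A breaks BCNF: {B, C}⁺ = {A, B, C, E}, so {B, C} is not a superkey.
B, C → A has non-prime {A} on the right and a non-superkey on the left, so 3NF fails.
Since {D} ⊂ {C, D} and {D}⁺ ⊇ {B, E} with {B, E} non-prime, there is a partial dependency; 2NF fails.

1NF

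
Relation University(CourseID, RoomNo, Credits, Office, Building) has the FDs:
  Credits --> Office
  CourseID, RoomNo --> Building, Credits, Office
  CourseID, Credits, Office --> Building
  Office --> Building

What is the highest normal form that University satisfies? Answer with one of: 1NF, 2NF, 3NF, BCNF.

2NF

Candidate key: {CourseID, RoomNo}. Prime attributes: {CourseID, RoomNo}.
Credits --> Office breaks BCNF: {Credits}⁺ = {Building, Credits, Office}, so {Credits} is not a superkey.
Credits --> Office determines the non-prime attribute {Office} from a non-superkey — 3NF is violated.
No proper subset of a key has a non-prime attribute in its closure, so there is no partial dependency; 2NF holds.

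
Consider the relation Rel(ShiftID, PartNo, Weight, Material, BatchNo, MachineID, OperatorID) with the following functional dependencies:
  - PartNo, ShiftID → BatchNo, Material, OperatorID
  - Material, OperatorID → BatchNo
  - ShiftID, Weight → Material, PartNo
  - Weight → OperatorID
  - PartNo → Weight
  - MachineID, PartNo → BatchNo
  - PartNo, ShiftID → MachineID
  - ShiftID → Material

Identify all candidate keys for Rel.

{PartNo, ShiftID}, {ShiftID, Weight}

No FD produces {ShiftID}, so it must be in every candidate key.
{PartNo, ShiftID}⁺ = {BatchNo, MachineID, Material, OperatorID, PartNo, ShiftID, Weight} — all of the relation — so {PartNo, ShiftID} is a candidate key.
{ShiftID, Weight}⁺ = {BatchNo, MachineID, Material, OperatorID, PartNo, ShiftID, Weight} — all of the relation — so {ShiftID, Weight} is a candidate key.
Any other superkey properly contains one of these, so there are no further candidate keys.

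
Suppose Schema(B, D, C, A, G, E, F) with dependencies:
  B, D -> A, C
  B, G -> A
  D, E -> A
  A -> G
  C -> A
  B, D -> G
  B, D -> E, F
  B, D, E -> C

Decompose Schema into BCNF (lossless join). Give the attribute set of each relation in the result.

{A, B}; {A, G}; {B, C, D, E, F}; {D, E, G}

Candidate key of the original relation: {B, D}.
In {A, B, C, D, E, F, G}, {B, G} is not a superkey ({B, G}⁺ restricted to this set is {A, B, G}), so split on B, G -> A into {A, B, G} and {B, C, D, E, F, G}.
In {A, B, G}, {A} is not a superkey ({A}⁺ restricted to this set is {A, G}), so split on A -> G into {A, G} and {A, B}.
{A, G} has no BCNF violation.
{A, B} has no BCNF violation.
In {B, C, D, E, F, G}, {D, E} is not a superkey ({D, E}⁺ restricted to this set is {D, E, G}), so split on D, E -> G into {D, E, G} and {B, C, D, E, F}.
{D, E, G} has no BCNF violation.
{B, C, D, E, F} has no BCNF violation.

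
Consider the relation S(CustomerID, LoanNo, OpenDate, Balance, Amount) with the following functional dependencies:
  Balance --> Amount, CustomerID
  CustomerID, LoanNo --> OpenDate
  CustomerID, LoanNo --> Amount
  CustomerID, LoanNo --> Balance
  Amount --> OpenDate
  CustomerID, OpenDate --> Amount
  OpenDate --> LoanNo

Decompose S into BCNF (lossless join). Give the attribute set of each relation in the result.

{Amount, Balance, CustomerID}; {Amount, OpenDate}; {LoanNo, OpenDate}

Candidate keys of the original relation: {Amount, CustomerID}, {Balance}, {CustomerID, LoanNo}, {CustomerID, OpenDate}.
In {Amount, Balance, CustomerID, LoanNo, OpenDate}, {Amount} is not a superkey ({Amount}⁺ restricted to this set is {Amount, LoanNo, OpenDate}), so split on Amount --> LoanNo, OpenDate into {Amount, LoanNo, OpenDate} and {Amount, Balance, CustomerID}.
In {Amount, LoanNo, OpenDate}, {OpenDate} is not a superkey ({OpenDate}⁺ restricted to this set is {LoanNo, OpenDate}), so split on OpenDate --> LoanNo into {LoanNo, OpenDate} and {Amount, OpenDate}.
{LoanNo, OpenDate}: every determinant is a superkey — BCNF.
{Amount, OpenDate}: every determinant is a superkey — BCNF.
{Amount, Balance, CustomerID}: every determinant is a superkey — BCNF.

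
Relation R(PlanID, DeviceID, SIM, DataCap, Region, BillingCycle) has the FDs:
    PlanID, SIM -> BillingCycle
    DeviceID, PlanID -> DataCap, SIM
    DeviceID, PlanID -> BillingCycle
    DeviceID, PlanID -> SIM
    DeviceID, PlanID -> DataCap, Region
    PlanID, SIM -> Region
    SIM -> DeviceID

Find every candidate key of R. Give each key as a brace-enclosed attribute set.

{DeviceID, PlanID}, {PlanID, SIM}

Attributes never on any right-hand side: {PlanID} — every candidate key must contain it.
Closure of {DeviceID, PlanID} is {BillingCycle, DataCap, DeviceID, PlanID, Region, SIM}, the whole schema; {DeviceID, PlanID} is a candidate key.
Closure of {PlanID, SIM} is {BillingCycle, DataCap, DeviceID, PlanID, Region, SIM}, the whole schema; {PlanID, SIM} is a candidate key.
Any other superkey properly contains one of these, so there are no further candidate keys.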